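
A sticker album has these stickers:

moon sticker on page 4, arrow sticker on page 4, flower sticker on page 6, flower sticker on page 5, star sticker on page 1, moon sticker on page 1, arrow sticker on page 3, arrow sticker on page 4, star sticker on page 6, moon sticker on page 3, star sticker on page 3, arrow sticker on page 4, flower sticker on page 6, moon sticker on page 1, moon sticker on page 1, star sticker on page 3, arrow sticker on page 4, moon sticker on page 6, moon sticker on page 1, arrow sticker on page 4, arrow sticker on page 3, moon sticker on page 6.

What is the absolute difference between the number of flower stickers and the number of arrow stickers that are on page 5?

flower stickers: 3. arrow stickers on page 5: 0.
|3 − 0| = 3 − 0 = 3.

3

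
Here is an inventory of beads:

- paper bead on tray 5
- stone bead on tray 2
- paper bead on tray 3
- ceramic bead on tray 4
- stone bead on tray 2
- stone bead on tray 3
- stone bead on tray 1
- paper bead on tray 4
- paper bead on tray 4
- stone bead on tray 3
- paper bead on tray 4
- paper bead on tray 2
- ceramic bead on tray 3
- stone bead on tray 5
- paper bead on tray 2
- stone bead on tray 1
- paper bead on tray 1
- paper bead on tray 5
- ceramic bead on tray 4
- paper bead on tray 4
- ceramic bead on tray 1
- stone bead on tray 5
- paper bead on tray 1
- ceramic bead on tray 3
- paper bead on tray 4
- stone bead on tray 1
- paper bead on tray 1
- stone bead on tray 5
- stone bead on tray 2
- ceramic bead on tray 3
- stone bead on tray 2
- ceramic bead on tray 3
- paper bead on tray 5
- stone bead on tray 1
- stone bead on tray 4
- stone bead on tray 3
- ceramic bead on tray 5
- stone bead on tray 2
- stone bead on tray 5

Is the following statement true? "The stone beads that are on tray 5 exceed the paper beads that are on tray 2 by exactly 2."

True

|stone beads on tray 5| = 4.
|paper beads on tray 2| = 2.
The claim requires 4 − 2 (= 2) to equal 2, which holds.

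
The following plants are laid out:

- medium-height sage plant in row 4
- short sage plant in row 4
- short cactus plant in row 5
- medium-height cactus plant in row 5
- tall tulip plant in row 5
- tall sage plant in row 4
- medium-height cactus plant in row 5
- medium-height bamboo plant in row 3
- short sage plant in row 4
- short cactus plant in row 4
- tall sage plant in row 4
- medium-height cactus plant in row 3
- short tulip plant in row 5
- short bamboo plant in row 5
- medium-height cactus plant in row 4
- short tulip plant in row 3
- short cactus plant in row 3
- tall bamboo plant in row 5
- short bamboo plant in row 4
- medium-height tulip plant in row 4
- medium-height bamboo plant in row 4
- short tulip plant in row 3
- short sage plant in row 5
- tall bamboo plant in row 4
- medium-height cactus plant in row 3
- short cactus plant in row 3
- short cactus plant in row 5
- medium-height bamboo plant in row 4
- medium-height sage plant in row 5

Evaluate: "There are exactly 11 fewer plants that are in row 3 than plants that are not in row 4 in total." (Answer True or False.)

False

|plants in row 3| = 7.
|plants that are not in row 4| = 17.
The claim requires 17 − 7 (= 10) to equal 11, which does not hold.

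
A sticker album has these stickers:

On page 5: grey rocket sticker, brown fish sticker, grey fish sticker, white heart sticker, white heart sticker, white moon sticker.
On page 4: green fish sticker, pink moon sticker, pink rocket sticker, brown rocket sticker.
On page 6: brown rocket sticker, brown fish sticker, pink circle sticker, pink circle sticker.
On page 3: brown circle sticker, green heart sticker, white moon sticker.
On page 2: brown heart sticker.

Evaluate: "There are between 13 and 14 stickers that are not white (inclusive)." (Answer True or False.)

|stickers that are not white| = 14.
The claim requires 13 ≤ 14 ≤ 14, which holds.

True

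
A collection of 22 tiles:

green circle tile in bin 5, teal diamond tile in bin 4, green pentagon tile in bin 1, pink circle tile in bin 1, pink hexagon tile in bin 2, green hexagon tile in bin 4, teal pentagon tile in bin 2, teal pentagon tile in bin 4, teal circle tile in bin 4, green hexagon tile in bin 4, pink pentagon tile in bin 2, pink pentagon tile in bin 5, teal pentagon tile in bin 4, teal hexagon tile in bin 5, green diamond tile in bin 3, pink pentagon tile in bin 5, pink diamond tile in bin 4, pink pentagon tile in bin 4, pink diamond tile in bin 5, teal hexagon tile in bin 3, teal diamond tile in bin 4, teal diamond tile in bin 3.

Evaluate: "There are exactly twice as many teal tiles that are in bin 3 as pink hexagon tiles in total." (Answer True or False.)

True

teal tiles in bin 3: 2.
pink hexagon tiles: 1.
The claim requires 2 = 2 × 1 = 2, which holds.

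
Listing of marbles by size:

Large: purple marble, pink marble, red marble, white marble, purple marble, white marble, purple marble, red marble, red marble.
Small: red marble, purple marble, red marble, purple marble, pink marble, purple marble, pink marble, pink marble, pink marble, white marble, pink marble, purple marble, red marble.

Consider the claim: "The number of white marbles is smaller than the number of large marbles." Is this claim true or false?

True

|white marbles| = 3.
|large marbles| = 9.
The claim requires 3 < 9, which holds.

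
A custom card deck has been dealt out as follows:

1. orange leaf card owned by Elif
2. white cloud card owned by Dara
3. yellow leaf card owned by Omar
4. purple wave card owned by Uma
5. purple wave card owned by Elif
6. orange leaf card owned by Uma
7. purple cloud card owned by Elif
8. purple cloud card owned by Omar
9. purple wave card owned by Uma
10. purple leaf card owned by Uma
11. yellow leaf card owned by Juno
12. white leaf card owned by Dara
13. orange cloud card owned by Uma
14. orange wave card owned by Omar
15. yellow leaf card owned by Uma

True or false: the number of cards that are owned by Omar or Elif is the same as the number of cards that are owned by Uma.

Count of cards owned by Omar or Elif: 6.
Count of cards owned by Uma: 6.
The claim requires 6 = 6, which holds.

True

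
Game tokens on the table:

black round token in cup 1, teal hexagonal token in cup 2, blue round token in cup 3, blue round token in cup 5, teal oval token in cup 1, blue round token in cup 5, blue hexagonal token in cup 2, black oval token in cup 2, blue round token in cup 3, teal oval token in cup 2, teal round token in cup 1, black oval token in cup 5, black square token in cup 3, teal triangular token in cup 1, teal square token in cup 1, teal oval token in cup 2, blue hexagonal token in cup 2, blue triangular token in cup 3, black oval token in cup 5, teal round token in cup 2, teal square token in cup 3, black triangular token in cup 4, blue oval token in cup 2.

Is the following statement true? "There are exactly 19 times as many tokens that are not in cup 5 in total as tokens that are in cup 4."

True

There are 19 tokens that are not in cup 5.
There is 1 token in cup 4.
The claim requires 19 = 19 × 1 = 19, which holds.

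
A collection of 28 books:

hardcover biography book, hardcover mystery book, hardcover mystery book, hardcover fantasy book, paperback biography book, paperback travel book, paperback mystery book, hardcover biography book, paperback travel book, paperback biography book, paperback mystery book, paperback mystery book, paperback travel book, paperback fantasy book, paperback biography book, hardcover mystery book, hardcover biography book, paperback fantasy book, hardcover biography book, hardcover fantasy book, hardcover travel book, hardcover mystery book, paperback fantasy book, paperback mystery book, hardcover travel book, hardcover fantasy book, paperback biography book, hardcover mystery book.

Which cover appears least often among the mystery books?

Counts by cover (restricted to mystery books): hardcover 5, paperback 4.
The minimum is 4, held uniquely by paperback.

paperback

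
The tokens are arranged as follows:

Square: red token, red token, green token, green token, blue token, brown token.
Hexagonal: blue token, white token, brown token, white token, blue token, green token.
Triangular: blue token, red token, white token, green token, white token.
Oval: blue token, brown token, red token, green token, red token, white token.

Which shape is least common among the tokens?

Counts by shape: hexagonal 6, square 6, oval 6, triangular 5.
The minimum is 5, held uniquely by triangular.

triangular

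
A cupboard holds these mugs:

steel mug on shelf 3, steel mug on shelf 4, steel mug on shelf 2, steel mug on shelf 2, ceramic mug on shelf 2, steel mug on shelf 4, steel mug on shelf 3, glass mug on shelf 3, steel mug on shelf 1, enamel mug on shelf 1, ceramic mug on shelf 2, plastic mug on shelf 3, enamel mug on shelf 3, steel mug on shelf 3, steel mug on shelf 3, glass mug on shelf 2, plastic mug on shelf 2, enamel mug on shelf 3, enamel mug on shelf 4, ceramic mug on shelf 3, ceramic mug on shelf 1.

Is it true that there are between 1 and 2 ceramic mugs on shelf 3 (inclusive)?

There is 1 ceramic mug on shelf 3.
The claim requires 1 ≤ 1 ≤ 2, which holds.

True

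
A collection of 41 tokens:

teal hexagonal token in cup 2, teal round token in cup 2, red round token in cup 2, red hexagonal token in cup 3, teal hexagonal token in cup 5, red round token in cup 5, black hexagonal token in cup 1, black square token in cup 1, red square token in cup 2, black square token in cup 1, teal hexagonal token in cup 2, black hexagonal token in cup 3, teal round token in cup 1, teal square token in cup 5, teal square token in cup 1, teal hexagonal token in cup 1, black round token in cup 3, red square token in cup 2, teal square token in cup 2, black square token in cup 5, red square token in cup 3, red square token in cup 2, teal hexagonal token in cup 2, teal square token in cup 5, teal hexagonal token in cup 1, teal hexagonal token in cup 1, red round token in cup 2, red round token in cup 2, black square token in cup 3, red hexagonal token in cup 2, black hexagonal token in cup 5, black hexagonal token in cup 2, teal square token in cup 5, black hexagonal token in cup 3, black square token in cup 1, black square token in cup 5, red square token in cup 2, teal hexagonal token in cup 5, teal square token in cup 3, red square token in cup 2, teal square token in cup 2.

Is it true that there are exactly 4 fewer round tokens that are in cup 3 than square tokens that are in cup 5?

There is 1 round token in cup 3.
There are 5 square tokens in cup 5.
The claim requires 5 − 1 (= 4) to equal 4, which holds.

True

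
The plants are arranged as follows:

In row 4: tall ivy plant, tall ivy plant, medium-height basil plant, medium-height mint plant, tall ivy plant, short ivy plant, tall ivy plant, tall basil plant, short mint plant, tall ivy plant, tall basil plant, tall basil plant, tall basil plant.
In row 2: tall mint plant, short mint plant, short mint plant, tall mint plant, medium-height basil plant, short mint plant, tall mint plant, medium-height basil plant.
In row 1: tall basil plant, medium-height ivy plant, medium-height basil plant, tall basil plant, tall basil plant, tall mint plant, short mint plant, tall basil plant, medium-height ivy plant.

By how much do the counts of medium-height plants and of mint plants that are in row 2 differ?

1

medium-height plants: 7. mint plants in row 2: 6.
|7 − 6| = 7 − 6 = 1.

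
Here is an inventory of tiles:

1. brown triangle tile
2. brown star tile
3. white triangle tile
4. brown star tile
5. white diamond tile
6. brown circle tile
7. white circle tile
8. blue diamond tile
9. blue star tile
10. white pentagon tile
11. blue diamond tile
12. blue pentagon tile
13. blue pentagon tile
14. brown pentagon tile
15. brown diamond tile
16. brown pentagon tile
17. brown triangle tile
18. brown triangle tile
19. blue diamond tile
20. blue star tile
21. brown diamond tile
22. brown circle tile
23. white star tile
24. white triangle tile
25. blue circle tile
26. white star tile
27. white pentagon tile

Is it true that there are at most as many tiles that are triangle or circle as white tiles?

False

tiles that are triangle or circle: 9.
white tiles: 8.
The claim requires 9 ≤ 8, which does not hold.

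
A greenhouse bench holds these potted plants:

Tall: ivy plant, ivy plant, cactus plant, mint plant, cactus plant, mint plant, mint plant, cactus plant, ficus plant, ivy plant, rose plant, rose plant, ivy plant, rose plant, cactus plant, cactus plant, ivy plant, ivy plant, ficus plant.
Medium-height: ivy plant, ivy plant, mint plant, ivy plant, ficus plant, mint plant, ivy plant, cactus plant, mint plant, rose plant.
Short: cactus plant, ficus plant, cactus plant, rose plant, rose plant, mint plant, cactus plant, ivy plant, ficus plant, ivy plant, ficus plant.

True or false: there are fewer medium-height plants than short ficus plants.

medium-height plants: 10.
short ficus plants: 3.
The claim requires 10 < 3, which does not hold.

False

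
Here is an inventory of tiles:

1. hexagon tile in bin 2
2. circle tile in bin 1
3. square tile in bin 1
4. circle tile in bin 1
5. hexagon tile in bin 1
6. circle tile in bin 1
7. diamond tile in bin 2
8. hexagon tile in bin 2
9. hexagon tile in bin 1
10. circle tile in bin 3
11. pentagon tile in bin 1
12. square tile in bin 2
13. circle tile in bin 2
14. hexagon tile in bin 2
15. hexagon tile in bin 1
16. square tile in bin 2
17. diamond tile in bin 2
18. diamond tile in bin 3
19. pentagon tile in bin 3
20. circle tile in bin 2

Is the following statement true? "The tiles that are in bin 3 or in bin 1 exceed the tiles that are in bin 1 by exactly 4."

tiles in bin 3 or in bin 1: 11.
tiles in bin 1: 8.
The claim requires 11 − 8 (= 3) to equal 4, which does not hold.

False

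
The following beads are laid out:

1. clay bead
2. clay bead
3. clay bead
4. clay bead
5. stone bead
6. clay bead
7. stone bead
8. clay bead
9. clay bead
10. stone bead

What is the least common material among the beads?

Counts by material: clay 7, stone 3.
The minimum is 3, held uniquely by stone.

stone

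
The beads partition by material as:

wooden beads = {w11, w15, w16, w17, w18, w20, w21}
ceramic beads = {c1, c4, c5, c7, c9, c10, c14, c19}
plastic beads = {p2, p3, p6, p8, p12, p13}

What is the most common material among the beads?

ceramic

Counts by material: ceramic 8, wooden 7, plastic 6.
The maximum is 8, held uniquely by ceramic.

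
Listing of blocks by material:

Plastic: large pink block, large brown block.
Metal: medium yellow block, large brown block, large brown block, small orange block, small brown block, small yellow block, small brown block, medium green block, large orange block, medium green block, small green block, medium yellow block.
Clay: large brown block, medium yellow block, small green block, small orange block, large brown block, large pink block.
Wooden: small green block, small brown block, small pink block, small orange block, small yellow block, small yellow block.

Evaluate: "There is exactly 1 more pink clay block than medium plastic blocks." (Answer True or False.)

True

|pink clay blocks| = 1.
|medium plastic blocks| = 0.
The claim requires 1 − 0 (= 1) to equal 1, which holds.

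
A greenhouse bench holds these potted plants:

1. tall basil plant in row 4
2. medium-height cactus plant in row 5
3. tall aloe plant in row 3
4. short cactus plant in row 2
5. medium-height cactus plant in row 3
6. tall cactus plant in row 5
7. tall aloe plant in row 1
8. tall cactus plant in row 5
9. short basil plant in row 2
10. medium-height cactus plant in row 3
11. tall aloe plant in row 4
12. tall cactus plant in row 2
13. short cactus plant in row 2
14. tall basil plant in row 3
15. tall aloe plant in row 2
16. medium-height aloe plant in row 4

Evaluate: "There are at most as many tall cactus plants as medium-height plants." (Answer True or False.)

|tall cactus plants| = 3.
|medium-height plants| = 4.
The claim requires 3 ≤ 4, which holds.

True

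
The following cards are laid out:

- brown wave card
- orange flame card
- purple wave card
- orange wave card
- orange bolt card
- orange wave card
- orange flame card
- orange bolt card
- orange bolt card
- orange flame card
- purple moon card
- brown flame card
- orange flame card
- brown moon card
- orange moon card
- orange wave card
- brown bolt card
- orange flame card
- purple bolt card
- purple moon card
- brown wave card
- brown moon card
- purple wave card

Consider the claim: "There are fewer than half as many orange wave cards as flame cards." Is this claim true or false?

False

There are 3 orange wave cards.
There are 6 flame cards.
The claim requires 2 × 3 = 6 < 6, which does not hold.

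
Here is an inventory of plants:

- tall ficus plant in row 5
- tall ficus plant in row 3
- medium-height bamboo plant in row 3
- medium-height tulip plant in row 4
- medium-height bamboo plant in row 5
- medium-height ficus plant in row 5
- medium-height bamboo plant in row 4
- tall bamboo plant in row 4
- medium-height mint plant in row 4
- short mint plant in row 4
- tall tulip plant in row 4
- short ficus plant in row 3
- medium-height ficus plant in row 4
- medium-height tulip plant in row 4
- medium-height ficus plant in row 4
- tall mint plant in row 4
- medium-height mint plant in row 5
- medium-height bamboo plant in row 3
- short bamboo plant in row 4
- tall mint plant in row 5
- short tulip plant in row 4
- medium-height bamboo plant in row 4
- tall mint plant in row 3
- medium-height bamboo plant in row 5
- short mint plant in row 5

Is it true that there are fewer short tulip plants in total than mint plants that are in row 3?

False

|short tulip plants| = 1.
|mint plants in row 3| = 1.
The claim requires 1 < 1, which does not hold.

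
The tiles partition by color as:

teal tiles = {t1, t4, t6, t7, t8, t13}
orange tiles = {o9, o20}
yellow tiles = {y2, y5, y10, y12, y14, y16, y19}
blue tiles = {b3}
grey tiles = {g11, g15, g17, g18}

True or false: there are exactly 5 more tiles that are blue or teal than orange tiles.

True

tiles that are blue or teal: 7.
orange tiles: 2.
The claim requires 7 − 2 (= 5) to equal 5, which holds.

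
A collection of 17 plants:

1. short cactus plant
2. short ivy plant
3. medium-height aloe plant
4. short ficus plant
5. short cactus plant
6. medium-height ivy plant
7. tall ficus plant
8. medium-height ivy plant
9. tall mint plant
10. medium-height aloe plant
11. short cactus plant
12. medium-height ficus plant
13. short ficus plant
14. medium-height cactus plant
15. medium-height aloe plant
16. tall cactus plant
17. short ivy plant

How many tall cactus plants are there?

1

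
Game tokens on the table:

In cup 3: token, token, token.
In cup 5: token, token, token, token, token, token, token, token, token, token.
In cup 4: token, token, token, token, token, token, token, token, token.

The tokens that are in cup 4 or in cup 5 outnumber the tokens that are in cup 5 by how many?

tokens in cup 4 or in cup 5: 19.
tokens in cup 5: 10.
19 − 10 = 9.

9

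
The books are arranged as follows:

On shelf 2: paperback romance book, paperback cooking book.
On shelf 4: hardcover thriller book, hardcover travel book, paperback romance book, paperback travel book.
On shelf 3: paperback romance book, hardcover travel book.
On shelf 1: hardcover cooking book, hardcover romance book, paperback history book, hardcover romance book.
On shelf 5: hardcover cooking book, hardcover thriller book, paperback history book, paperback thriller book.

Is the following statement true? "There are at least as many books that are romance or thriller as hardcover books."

True

books that are romance or thriller: 8.
hardcover books: 8.
The claim requires 8 ≥ 8, which holds.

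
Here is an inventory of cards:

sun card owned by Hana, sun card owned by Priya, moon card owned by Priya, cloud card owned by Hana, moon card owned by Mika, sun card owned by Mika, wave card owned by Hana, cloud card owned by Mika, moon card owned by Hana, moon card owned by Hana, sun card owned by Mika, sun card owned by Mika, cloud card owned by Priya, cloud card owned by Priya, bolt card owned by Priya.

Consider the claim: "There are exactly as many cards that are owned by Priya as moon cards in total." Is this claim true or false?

False

Count of cards owned by Priya: 5.
There are 4 moon cards.
The claim requires 5 = 4, which does not hold.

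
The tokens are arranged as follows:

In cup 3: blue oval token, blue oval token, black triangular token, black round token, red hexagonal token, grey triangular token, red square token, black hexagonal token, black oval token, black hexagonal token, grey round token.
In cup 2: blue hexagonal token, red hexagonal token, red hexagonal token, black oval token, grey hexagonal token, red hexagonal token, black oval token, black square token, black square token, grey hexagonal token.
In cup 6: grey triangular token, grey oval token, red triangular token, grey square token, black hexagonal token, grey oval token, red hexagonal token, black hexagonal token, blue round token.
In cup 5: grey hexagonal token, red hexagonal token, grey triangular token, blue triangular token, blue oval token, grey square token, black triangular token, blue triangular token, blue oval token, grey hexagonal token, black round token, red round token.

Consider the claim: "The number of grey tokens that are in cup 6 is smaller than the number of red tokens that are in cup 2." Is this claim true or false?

|grey tokens in cup 6| = 4.
|red tokens in cup 2| = 3.
The claim requires 4 < 3, which does not hold.

False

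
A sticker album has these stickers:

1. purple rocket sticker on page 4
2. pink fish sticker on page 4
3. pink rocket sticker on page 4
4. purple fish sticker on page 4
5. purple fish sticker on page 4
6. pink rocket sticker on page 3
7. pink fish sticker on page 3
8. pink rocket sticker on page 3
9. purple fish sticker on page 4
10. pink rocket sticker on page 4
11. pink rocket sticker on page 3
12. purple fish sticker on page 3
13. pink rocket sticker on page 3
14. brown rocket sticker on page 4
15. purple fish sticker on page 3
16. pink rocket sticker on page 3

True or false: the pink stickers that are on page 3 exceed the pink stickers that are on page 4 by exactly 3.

True

There are 6 pink stickers on page 3.
There are 3 pink stickers on page 4.
The claim requires 6 − 3 (= 3) to equal 3, which holds.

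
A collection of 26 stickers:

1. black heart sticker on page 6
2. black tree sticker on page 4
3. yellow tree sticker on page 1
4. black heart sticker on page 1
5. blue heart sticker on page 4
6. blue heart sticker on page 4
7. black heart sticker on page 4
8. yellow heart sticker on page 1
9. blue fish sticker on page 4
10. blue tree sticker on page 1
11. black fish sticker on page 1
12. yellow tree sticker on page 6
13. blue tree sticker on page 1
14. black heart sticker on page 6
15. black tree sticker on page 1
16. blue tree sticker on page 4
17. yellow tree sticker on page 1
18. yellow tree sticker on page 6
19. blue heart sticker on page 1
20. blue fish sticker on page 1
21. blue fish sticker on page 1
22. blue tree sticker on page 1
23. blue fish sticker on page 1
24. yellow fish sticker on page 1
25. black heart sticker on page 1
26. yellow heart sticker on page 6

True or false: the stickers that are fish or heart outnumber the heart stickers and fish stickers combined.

There are 16 stickers that are fish or heart.
heart stickers: 10; fish stickers: 6; combined: 10 + 6 = 16.
The claim requires 16 > 16, which does not hold.

False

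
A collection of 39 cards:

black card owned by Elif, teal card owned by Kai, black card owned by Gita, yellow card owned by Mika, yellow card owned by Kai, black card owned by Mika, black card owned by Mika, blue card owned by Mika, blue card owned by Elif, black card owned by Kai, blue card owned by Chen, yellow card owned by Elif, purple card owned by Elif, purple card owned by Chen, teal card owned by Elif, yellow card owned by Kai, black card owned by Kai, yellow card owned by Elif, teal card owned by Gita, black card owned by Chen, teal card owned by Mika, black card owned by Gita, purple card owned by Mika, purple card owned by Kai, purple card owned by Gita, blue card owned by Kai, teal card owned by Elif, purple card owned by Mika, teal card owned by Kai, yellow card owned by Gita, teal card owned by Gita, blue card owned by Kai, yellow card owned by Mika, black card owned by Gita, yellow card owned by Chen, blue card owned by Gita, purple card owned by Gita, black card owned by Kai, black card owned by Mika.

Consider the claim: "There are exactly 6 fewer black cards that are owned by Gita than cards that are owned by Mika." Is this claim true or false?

black cards owned by Gita: 3.
cards owned by Mika: 9.
The claim requires 9 − 3 (= 6) to equal 6, which holds.

True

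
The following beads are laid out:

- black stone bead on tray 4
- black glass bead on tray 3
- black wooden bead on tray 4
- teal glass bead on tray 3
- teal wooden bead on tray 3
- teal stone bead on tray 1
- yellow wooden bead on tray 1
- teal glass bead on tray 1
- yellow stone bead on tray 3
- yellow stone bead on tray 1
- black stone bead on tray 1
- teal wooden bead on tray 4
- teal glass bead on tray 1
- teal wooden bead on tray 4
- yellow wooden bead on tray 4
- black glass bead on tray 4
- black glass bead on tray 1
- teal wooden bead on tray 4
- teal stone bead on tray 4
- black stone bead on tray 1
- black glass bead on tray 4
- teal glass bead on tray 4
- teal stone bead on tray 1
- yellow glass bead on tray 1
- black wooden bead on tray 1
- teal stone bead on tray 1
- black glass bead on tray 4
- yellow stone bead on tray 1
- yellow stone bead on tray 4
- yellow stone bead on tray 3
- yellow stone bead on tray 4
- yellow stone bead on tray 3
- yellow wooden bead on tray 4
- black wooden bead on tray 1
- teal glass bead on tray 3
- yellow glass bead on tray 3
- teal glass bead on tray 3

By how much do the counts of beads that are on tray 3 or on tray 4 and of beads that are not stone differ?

beads on tray 3 or on tray 4: 23. beads that are not stone: 23.
|23 − 23| = 23 − 23 = 0.

0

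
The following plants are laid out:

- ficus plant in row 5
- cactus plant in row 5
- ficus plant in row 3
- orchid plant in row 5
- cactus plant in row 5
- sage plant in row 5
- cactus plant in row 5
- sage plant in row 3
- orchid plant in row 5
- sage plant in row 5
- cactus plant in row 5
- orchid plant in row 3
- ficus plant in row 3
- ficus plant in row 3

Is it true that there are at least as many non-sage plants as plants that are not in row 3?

There are 11 non-sage plants.
There are 9 plants that are not in row 3.
The claim requires 11 ≥ 9, which holds.

True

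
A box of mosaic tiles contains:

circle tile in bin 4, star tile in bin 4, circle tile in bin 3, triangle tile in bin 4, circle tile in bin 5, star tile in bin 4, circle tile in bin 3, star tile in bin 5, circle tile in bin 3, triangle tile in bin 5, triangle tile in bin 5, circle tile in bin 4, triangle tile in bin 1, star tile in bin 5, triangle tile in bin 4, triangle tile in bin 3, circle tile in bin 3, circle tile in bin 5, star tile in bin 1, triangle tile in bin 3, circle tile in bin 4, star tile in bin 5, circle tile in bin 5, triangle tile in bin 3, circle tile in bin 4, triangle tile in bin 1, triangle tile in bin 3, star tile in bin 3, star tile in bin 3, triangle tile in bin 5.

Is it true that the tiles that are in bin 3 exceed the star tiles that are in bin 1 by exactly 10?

tiles in bin 3: 10.
star tiles in bin 1: 1.
The claim requires 10 − 1 (= 9) to equal 10, which does not hold.

False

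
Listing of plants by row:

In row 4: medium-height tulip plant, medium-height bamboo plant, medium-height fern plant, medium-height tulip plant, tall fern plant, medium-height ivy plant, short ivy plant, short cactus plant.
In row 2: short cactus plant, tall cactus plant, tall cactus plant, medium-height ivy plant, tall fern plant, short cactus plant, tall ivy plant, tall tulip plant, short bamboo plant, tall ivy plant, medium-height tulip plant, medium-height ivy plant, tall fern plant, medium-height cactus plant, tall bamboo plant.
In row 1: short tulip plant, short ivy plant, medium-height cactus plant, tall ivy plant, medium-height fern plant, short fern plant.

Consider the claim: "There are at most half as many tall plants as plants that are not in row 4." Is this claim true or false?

True

There are 10 tall plants.
There are 21 plants that are not in row 4.
The claim requires 2 × 10 = 20 ≤ 21, which holds.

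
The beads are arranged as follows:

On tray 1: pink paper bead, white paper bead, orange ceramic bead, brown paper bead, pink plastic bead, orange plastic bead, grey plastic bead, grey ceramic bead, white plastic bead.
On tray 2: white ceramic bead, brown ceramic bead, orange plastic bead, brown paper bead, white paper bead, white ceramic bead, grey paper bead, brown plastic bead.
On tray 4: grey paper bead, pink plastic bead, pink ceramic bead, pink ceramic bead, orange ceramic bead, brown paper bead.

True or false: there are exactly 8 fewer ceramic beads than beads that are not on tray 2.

ceramic beads: 8.
beads that are not on tray 2: 15.
The claim requires 15 − 8 (= 7) to equal 8, which does not hold.

False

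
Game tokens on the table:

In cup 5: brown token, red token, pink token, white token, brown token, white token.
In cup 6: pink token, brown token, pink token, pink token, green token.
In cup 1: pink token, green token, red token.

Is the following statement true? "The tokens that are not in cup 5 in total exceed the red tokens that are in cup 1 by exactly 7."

tokens that are not in cup 5: 8.
red tokens in cup 1: 1.
The claim requires 8 − 1 (= 7) to equal 7, which holds.

True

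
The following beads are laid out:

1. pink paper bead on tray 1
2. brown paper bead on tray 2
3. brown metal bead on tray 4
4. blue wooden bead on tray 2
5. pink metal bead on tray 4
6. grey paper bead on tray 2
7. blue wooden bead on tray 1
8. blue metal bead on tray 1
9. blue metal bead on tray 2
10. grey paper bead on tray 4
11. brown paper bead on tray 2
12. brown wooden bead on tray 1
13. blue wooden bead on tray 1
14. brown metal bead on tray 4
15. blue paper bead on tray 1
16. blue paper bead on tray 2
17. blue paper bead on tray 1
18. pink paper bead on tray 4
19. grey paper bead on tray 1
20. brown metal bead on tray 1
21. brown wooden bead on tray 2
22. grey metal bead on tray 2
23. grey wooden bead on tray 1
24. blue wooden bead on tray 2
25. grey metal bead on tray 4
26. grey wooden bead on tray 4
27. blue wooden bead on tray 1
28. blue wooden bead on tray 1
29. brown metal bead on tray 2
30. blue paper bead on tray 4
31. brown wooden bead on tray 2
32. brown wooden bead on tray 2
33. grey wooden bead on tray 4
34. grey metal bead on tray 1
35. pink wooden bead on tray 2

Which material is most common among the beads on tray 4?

metal

Counts by material (restricted to beads on tray 4): metal 4, paper 3, wooden 2.
The maximum is 4, held uniquely by metal.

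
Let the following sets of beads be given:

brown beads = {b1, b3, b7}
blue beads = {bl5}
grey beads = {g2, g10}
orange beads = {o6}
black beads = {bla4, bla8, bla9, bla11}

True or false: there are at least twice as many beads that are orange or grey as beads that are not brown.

False

There are 3 beads that are orange or grey.
There are 8 beads that are not brown.
The claim requires 3 ≥ 2 × 8 = 16, which does not hold.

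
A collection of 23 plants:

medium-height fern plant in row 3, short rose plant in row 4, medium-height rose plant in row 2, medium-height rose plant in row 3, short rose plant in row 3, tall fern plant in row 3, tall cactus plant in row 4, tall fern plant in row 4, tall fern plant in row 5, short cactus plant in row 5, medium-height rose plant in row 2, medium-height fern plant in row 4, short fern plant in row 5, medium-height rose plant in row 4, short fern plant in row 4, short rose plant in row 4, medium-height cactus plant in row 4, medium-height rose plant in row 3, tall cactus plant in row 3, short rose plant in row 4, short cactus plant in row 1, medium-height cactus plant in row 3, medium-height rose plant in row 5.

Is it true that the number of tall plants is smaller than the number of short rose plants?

tall plants: 5.
short rose plants: 4.
The claim requires 5 < 4, which does not hold.

False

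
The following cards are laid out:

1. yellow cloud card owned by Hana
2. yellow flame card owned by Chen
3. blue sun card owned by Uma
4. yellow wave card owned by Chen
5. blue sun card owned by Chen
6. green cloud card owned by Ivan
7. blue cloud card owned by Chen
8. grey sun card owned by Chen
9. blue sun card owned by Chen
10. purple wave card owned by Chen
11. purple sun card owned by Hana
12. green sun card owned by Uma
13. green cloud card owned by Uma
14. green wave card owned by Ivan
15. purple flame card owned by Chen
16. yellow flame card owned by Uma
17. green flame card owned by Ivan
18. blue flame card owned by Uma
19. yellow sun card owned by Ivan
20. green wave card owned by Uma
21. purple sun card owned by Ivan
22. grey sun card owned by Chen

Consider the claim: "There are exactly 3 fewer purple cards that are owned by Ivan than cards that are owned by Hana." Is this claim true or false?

False

purple cards owned by Ivan: 1.
cards owned by Hana: 2.
The claim requires 2 − 1 (= 1) to equal 3, which does not hold.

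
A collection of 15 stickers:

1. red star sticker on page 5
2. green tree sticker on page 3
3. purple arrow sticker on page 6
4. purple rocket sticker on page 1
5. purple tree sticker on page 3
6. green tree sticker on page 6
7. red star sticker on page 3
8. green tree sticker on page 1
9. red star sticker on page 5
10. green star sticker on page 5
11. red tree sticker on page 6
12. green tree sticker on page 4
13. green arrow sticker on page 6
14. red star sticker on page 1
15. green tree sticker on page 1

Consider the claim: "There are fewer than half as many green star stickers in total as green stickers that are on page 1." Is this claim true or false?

green star stickers: 1.
green stickers on page 1: 2.
The claim requires 2 × 1 = 2 < 2, which does not hold.

False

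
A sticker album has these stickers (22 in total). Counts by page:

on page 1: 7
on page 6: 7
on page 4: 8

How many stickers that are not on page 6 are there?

Total stickers: 22; with the excluded value: 7; remaining 22 − 7 = 15.

15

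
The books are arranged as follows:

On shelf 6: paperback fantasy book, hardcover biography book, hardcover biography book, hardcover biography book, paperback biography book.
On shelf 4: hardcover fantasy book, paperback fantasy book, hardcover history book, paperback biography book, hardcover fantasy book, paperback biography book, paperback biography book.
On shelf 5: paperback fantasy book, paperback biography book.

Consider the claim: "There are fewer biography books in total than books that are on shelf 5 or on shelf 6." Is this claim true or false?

There are 8 biography books.
There are 7 books on shelf 5 or on shelf 6.
The claim requires 8 < 7, which does not hold.

False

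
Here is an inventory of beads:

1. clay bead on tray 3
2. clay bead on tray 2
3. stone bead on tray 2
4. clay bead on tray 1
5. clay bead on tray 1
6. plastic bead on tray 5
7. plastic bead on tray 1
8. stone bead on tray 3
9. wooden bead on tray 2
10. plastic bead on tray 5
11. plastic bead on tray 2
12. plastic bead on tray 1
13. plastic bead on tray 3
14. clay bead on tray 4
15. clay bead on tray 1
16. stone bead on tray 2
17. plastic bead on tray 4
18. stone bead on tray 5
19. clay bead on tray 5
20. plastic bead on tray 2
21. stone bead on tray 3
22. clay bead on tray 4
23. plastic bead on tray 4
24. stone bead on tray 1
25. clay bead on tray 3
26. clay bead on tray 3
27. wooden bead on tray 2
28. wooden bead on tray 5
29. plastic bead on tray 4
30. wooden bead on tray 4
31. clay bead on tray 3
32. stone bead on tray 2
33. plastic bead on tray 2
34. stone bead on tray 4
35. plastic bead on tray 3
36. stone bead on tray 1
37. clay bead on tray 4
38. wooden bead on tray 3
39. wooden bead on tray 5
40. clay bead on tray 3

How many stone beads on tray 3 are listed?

2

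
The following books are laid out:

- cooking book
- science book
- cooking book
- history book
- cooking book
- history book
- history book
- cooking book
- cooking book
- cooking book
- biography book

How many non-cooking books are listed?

Total books: 11; with the excluded value: 6; remaining 11 − 6 = 5.

5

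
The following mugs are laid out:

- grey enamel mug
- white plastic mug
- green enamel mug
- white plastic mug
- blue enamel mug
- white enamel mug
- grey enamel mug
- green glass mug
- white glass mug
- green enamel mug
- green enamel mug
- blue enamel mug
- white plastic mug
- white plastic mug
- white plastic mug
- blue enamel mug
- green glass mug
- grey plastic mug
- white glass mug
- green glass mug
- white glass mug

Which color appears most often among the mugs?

Counts by color: white 9, green 6, grey 3, blue 3.
The maximum is 9, held uniquely by white.

white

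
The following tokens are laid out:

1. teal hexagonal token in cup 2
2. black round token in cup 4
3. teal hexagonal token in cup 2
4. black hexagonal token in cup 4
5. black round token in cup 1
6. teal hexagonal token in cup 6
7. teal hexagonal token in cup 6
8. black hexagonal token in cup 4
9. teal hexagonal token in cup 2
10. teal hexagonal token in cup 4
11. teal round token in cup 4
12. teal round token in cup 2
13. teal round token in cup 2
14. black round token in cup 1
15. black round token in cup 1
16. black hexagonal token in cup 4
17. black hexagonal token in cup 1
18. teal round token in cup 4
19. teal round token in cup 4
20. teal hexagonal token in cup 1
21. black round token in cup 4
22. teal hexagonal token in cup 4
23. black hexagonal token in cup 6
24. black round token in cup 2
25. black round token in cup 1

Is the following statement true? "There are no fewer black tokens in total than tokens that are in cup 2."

True

There are 12 black tokens.
There are 6 tokens in cup 2.
The claim requires 12 ≥ 6, which holds.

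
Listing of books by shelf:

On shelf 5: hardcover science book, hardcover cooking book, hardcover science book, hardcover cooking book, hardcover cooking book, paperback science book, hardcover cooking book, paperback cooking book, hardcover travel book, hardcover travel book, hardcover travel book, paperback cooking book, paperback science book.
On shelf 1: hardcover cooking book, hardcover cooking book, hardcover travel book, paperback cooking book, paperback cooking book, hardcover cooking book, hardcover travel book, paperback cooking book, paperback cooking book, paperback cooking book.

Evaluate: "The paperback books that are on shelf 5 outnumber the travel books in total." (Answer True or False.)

False

paperback books on shelf 5: 4.
travel books: 5.
The claim requires 4 > 5, which does not hold.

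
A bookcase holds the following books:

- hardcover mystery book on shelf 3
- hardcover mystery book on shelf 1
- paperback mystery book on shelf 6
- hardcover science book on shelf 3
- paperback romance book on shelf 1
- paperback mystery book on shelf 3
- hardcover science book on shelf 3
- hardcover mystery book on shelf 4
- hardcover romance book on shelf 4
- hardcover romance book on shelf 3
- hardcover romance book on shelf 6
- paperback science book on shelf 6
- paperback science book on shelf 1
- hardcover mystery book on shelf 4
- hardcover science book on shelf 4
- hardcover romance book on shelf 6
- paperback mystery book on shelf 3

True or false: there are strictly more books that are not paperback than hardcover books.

False

|books that are not paperback| = 11.
|hardcover books| = 11.
The claim requires 11 > 11, which does not hold.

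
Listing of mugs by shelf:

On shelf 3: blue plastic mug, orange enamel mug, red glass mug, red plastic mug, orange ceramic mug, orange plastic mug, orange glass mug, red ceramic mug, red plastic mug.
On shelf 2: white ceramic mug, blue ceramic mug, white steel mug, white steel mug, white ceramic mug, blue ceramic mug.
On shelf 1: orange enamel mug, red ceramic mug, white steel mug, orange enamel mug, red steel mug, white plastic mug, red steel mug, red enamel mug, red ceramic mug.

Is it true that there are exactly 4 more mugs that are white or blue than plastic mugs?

True

mugs that are white or blue: 9.
plastic mugs: 5.
The claim requires 9 − 5 (= 4) to equal 4, which holds.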